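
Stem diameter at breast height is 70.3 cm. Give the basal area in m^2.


Formula: BA = pi * (DBH/2)^2 / 10000  (cm^2 to m^2)
Radius = DBH/2 = 70.3/2 = 35.15 cm
BA = pi * 35.15^2 / 10000
   = 3881.5084 cm^2 / 10000
   = 0.3882 m^2

0.3882


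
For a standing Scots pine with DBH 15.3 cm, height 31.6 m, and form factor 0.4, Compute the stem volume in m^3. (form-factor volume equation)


Formula: V = pi * (DBH/200)^2 * H * ff
Radius = DBH/200 = 15.3/200 = 0.0765 m
Radius^2 = 0.0765^2 = 0.00585225 m^2
V = pi * 0.00585225 * 31.6 * 0.4
V = 0.232 m^3

0.232


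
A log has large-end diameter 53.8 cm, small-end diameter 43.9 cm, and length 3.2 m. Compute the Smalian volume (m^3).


Smalian: V = (A1 + A2)/2 * L,  A = pi*(D/200)^2
A1 = pi*(53.8/200)^2 = 0.227329 m^2
A2 = pi*(43.9/200)^2 = 0.151363 m^2
V = (0.227329+0.151363)/2*3.2 = 0.6059 m^3

0.6059


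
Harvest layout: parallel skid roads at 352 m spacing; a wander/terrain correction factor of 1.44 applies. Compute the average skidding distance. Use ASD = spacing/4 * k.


Formula: ASD = (spacing / 4) * correction
Uncorrected distance = spacing / 4 = 352 / 4 = 88 m
ASD = 88 * 1.44 = 127 m

127


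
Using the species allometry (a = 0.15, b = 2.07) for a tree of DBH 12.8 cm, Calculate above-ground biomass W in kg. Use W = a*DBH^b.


Formula: W = a * DBH^b  (allometric power law)
DBH^b = 12.8^2.07 = 195.8505
W = 0.15 * 195.8505 = 29.4 kg

29.4


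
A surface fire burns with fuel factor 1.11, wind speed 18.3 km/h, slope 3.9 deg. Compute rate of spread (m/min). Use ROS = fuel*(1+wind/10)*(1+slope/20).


Formula: ROS = fuel * (1 + wind/10) * (1 + slope/20)
Wind factor = 1 + 18.3/10 = 2.83
Slope factor = 1 + 3.9/20 = 1.195
ROS = 1.11 * 2.83 * 1.195 = 3.75 m/min

3.75


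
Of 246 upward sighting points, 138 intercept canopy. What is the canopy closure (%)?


Formula: Canopy closure = covered points / total points * 100
Closure = 138 / 246 * 100
Closure = 0.561 * 100 = 56.1%

56.1


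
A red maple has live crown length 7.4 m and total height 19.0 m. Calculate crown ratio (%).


Formula: Crown Ratio = (Crown Length / Total Height) * 100
CR = (7.4 m / 19.0 m) * 100
CR = 0.3895 * 100 = 38.9%

38.9


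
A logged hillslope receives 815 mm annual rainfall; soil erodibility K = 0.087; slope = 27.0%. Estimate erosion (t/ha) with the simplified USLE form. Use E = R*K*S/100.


Formula: E = R * K * S / 100  (simplified USLE)
R * K = 815 * 0.087 = 70.905
E = 70.905 * 27.0 / 100 = 19.14 t/ha

19.14


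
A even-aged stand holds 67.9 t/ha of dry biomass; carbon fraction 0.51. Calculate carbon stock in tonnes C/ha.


Formula: Carbon Stock = Biomass * Carbon Fraction
C = 67.9 t/ha * 0.51
C = 34.6 t C/ha

34.6


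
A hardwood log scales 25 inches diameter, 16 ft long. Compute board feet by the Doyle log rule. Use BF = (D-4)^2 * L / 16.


Doyle: BF = (D - 4)^2 * L / 16
Adjusted diameter = 25 - 4 = 21 in
(D-4)^2 = 21^2 = 441
BF = 441 * 16 / 16 = 441 BF

441


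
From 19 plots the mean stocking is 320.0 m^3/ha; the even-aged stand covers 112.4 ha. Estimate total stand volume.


Formula: Total Volume = Mean Volume per ha * Total Area
Total Volume = 320.0 m^3/ha * 112.4 ha
Total Volume = 35968 m^3

35968


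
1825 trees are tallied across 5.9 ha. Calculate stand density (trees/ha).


Formula: Stand Density = N_trees / Area_ha
Density = 1825 trees / 5.9 ha
Density = 309 trees/ha

309


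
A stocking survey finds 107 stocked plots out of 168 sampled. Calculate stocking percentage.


Formula: Stocking % = stocked plots / total plots * 100
Stocking = 107 / 168 * 100
Stocking = 0.6369 * 100 = 63.7%

63.7


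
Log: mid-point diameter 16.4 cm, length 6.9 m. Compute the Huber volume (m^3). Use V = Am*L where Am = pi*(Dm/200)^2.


Huber: V = Am * L,  Am = pi*(Dm/200)^2
Am = pi*(16.4/200)^2 = 0.021124 m^2
V = 0.021124*6.9 = 0.1458 m^3

0.1458


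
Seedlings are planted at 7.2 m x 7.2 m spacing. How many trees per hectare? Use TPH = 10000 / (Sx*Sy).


Formula: TPH = 10000 m^2/ha / (spacing_x * spacing_y)
Area per tree = 7.2 m * 7.2 m = 51.84 m^2
TPH = 10000 / 51.84 = 193 trees/ha

193


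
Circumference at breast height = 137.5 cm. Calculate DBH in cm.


Formula: DBH = C / pi
DBH = 137.5 / pi
pi = 3.14159...
DBH = 43.8 cm

43.8


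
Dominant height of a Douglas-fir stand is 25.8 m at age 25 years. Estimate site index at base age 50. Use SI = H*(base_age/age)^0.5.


Formula: SI = H_dom * (base_age / age)^0.5
Age ratio = 50 / 25 = 2.0
sqrt(age_ratio) = 1.41421
SI = 25.8 * 1.41421 = 36.5 m

36.5


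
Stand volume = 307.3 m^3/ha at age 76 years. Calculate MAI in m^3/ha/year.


Formula: MAI = Total Volume / Stand Age
MAI = 307.3 m^3/ha / 76 years
MAI = 4.04 m^3/ha/year

4.04


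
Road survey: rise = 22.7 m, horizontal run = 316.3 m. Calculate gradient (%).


Formula: Gradient = rise / run * 100
Gradient = 22.7 / 316.3 * 100 = 7.2%

7.2


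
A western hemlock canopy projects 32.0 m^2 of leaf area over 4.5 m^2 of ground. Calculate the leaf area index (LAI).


Formula: LAI = total leaf area / ground area  (dimensionless)
LAI = 32.0 m^2 / 4.5 m^2
LAI = 7.11

7.11


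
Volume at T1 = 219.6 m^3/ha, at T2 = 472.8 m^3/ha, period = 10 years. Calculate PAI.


Formula: PAI = (V_T2 - V_T1) / (T2 - T1)
Volume increment = 472.8 - 219.6 = 253.2 m^3/ha
PAI = 253.2 / 10 = 25.32 m^3/ha/year

25.32


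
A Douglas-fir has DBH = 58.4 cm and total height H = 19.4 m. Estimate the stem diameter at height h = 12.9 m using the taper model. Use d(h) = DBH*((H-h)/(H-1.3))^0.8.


Taper: d(h) = DBH * ((H - h) / (H - 1.3))^0.8
Numerator = H - h = 19.4 - 12.9 = 6.5 m
Denominator = H - 1.3 = 19.4 - 1.3 = 18.1 m
Ratio = 6.5 / 18.1 = 0.35912
d = 58.4 * 0.35912^0.8 = 25.7 cm

25.7


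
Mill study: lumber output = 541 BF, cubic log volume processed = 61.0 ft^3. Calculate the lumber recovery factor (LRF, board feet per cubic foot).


Formula: LRF = Lumber Output (BF) / Log Input (ft^3)
LRF = 541 BF / 61.0 ft^3
LRF = 8.87 BF/ft^3

8.87


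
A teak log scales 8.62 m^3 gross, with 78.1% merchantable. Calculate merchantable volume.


Formula: MV = V_total * (merchantable_pct / 100)
Merchantable fraction = 78.1% / 100 = 0.781
MV = 8.62 m^3 * 0.781 = 6.732 m^3

6.732


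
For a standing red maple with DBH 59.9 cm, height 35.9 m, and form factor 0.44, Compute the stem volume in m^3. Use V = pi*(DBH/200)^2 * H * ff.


Formula: V = pi * (DBH/200)^2 * H * ff
Radius = DBH/200 = 59.9/200 = 0.2995 m
Radius^2 = 0.2995^2 = 0.08970025 m^2
V = pi * 0.08970025 * 35.9 * 0.44
V = 4.451 m^3

4.451


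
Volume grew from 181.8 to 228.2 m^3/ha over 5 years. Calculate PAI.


Formula: PAI = (V_T2 - V_T1) / (T2 - T1)
Volume increment = 228.2 - 181.8 = 46.4 m^3/ha
PAI = 46.4 / 5 = 9.28 m^3/ha/year

9.28


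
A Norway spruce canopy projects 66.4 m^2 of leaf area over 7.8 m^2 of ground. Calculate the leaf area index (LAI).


Formula: LAI = total leaf area / ground area  (dimensionless)
LAI = 66.4 m^2 / 7.8 m^2
LAI = 8.51

8.51


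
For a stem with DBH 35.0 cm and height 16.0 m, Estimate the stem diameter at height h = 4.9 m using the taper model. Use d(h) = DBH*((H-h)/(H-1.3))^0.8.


Taper: d(h) = DBH * ((H - h) / (H - 1.3))^0.8
Numerator = H - h = 16.0 - 4.9 = 11.1 m
Denominator = H - 1.3 = 16.0 - 1.3 = 14.7 m
Ratio = 11.1 / 14.7 = 0.7551
d = 35.0 * 0.7551^0.8 = 28.0 cm

28.0


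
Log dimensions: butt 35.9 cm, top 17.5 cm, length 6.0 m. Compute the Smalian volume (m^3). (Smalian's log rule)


Smalian: V = (A1 + A2)/2 * L,  A = pi*(D/200)^2
A1 = pi*(35.9/200)^2 = 0.101223 m^2
A2 = pi*(17.5/200)^2 = 0.024053 m^2
V = (0.101223+0.024053)/2*6.0 = 0.3758 m^3

0.3758


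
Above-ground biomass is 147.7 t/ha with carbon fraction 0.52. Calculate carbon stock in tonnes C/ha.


Formula: Carbon Stock = Biomass * Carbon Fraction
C = 147.7 t/ha * 0.52
C = 76.8 t C/ha

76.8


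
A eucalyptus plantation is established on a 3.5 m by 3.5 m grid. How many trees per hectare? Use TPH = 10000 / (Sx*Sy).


Formula: TPH = 10000 m^2/ha / (spacing_x * spacing_y)
Area per tree = 3.5 m * 3.5 m = 12.25 m^2
TPH = 10000 / 12.25 = 816 trees/ha

816


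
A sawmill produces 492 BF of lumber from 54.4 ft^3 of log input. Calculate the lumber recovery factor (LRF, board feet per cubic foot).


Formula: LRF = Lumber Output (BF) / Log Input (ft^3)
LRF = 492 BF / 54.4 ft^3
LRF = 9.04 BF/ft^3

9.04


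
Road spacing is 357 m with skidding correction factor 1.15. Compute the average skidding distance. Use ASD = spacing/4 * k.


Formula: ASD = (spacing / 4) * correction
Uncorrected distance = spacing / 4 = 357 / 4 = 89.25 m
ASD = 89.25 * 1.15 = 103 m

103


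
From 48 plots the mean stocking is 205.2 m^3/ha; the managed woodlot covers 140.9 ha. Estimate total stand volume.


Formula: Total Volume = Mean Volume per ha * Total Area
Total Volume = 205.2 m^3/ha * 140.9 ha
Total Volume = 28913 m^3

28913


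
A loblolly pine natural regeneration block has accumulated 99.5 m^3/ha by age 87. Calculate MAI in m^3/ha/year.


Formula: MAI = Total Volume / Stand Age
MAI = 99.5 m^3/ha / 87 years
MAI = 1.14 m^3/ha/year

1.14


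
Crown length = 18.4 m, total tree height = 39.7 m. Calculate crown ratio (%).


Formula: Crown Ratio = (Crown Length / Total Height) * 100
CR = (18.4 m / 39.7 m) * 100
CR = 0.4635 * 100 = 46.3%

46.3


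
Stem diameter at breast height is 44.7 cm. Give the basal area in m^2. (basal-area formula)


Formula: BA = pi * (DBH/2)^2 / 10000  (cm^2 to m^2)
Radius = DBH/2 = 44.7/2 = 22.35 cm
BA = pi * 22.35^2 / 10000
   = 1569.2962 cm^2 / 10000
   = 0.1569 m^2

0.1569


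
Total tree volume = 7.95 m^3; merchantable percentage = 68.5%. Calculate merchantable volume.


Formula: MV = V_total * (merchantable_pct / 100)
Merchantable fraction = 68.5% / 100 = 0.685
MV = 7.95 m^3 * 0.685 = 5.446 m^3

5.446


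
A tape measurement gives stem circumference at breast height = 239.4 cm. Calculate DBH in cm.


Formula: DBH = C / pi
DBH = 239.4 / pi
pi = 3.14159...
DBH = 76.2 cm

76.2


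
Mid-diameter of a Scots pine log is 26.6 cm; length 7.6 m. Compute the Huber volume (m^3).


Huber: V = Am * L,  Am = pi*(Dm/200)^2
Am = pi*(26.6/200)^2 = 0.055572 m^2
V = 0.055572*7.6 = 0.4223 m^3

0.4223


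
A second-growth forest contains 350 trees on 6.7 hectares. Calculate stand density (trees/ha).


Formula: Stand Density = N_trees / Area_ha
Density = 350 trees / 6.7 ha
Density = 52 trees/ha

52


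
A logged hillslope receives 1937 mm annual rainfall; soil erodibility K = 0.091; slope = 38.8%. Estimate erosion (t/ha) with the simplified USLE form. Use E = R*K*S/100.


Formula: E = R * K * S / 100  (simplified USLE)
R * K = 1937 * 0.091 = 176.267
E = 176.267 * 38.8 / 100 = 68.39 t/ha

68.39


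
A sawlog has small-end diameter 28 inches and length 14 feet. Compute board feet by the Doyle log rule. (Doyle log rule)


Doyle: BF = (D - 4)^2 * L / 16
Adjusted diameter = 28 - 4 = 24 in
(D-4)^2 = 24^2 = 576
BF = 576 * 14 / 16 = 504 BF

504


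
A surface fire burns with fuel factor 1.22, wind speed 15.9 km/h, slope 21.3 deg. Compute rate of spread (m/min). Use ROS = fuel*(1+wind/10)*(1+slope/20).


Formula: ROS = fuel * (1 + wind/10) * (1 + slope/20)
Wind factor = 1 + 15.9/10 = 2.59
Slope factor = 1 + 21.3/20 = 2.065
ROS = 1.22 * 2.59 * 2.065 = 6.52 m/min

6.52


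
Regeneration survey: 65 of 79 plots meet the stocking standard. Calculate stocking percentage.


Formula: Stocking % = stocked plots / total plots * 100
Stocking = 65 / 79 * 100
Stocking = 0.8228 * 100 = 82.3%

82.3


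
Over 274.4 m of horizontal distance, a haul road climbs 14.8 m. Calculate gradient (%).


Formula: Gradient = rise / run * 100
Gradient = 14.8 / 274.4 * 100 = 5.4%

5.4


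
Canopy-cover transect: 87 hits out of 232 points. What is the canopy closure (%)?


Formula: Canopy closure = covered points / total points * 100
Closure = 87 / 232 * 100
Closure = 0.375 * 100 = 37.5%

37.5


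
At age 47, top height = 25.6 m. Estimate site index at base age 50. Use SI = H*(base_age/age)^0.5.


Formula: SI = H_dom * (base_age / age)^0.5
Age ratio = 50 / 47 = 1.06383
sqrt(age_ratio) = 1.03142
SI = 25.6 * 1.03142 = 26.4 m

26.4


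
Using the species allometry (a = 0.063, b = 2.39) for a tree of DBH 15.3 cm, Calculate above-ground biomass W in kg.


Formula: W = a * DBH^b  (allometric power law)
DBH^b = 15.3^2.39 = 678.2855
W = 0.063 * 678.2855 = 42.7 kg

42.7


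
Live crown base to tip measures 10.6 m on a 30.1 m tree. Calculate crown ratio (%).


Formula: Crown Ratio = (Crown Length / Total Height) * 100
CR = (10.6 m / 30.1 m) * 100
CR = 0.3522 * 100 = 35.2%

35.2


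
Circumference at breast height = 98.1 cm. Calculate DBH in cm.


Formula: DBH = C / pi
DBH = 98.1 / pi
pi = 3.14159...
DBH = 31.2 cm

31.2


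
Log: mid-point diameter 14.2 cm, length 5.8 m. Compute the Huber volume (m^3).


Huber: V = Am * L,  Am = pi*(Dm/200)^2
Am = pi*(14.2/200)^2 = 0.015837 m^2
V = 0.015837*5.8 = 0.0919 m^3

0.0919


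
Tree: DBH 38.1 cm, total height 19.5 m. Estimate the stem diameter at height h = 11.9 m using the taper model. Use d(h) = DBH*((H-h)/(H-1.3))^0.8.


Taper: d(h) = DBH * ((H - h) / (H - 1.3))^0.8
Numerator = H - h = 19.5 - 11.9 = 7.6 m
Denominator = H - 1.3 = 19.5 - 1.3 = 18.2 m
Ratio = 7.6 / 18.2 = 0.41758
d = 38.1 * 0.41758^0.8 = 18.9 cm

18.9


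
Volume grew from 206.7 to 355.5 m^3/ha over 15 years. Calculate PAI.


Formula: PAI = (V_T2 - V_T1) / (T2 - T1)
Volume increment = 355.5 - 206.7 = 148.8 m^3/ha
PAI = 148.8 / 15 = 9.92 m^3/ha/year

9.92


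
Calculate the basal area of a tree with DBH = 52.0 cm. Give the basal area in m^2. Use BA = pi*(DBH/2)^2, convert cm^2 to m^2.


Formula: BA = pi * (DBH/2)^2 / 10000  (cm^2 to m^2)
Radius = DBH/2 = 52.0/2 = 26.0 cm
BA = pi * 26.0^2 / 10000
   = 2123.7166 cm^2 / 10000
   = 0.2124 m^2

0.2124


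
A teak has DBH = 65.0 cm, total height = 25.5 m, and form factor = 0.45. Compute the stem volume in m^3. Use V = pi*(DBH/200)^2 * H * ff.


Formula: V = pi * (DBH/200)^2 * H * ff
Radius = DBH/200 = 65.0/200 = 0.325 m
Radius^2 = 0.325^2 = 0.105625 m^2
V = pi * 0.105625 * 25.5 * 0.45
V = 3.808 m^3

3.808


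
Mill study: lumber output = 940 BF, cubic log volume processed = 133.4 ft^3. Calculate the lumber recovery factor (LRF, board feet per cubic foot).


Formula: LRF = Lumber Output (BF) / Log Input (ft^3)
LRF = 940 BF / 133.4 ft^3
LRF = 7.05 BF/ft^3

7.05


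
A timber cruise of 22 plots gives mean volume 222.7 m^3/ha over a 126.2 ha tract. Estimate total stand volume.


Formula: Total Volume = Mean Volume per ha * Total Area
Total Volume = 222.7 m^3/ha * 126.2 ha
Total Volume = 28105 m^3

28105


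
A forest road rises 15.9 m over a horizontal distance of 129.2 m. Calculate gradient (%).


Formula: Gradient = rise / run * 100
Gradient = 15.9 / 129.2 * 100 = 12.3%

12.3


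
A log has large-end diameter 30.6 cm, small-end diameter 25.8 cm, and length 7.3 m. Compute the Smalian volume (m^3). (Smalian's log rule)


Smalian: V = (A1 + A2)/2 * L,  A = pi*(D/200)^2
A1 = pi*(30.6/200)^2 = 0.073542 m^2
A2 = pi*(25.8/200)^2 = 0.052279 m^2
V = (0.073542+0.052279)/2*7.3 = 0.4592 m^3

0.4592


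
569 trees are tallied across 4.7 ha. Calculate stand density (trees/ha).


Formula: Stand Density = N_trees / Area_ha
Density = 569 trees / 4.7 ha
Density = 121 trees/ha

121


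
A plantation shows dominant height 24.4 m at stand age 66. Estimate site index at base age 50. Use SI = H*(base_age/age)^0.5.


Formula: SI = H_dom * (base_age / age)^0.5
Age ratio = 50 / 66 = 0.75758
sqrt(age_ratio) = 0.87039
SI = 24.4 * 0.87039 = 21.2 m

21.2


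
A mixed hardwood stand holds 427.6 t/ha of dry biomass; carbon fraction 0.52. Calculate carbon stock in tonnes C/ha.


Formula: Carbon Stock = Biomass * Carbon Fraction
C = 427.6 t/ha * 0.52
C = 222.4 t C/ha

222.4


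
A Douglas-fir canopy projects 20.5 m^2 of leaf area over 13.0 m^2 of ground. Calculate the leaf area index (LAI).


Formula: LAI = total leaf area / ground area  (dimensionless)
LAI = 20.5 m^2 / 13.0 m^2
LAI = 1.58

1.58


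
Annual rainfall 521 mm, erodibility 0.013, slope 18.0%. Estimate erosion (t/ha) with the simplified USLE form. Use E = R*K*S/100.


Formula: E = R * K * S / 100  (simplified USLE)
R * K = 521 * 0.013 = 6.773
E = 6.773 * 18.0 / 100 = 1.22 t/ha

1.22


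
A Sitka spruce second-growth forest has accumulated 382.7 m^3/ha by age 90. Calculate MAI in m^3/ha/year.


Formula: MAI = Total Volume / Stand Age
MAI = 382.7 m^3/ha / 90 years
MAI = 4.25 m^3/ha/year

4.25


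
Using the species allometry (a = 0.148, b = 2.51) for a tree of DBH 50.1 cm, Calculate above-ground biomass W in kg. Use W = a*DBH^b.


Formula: W = a * DBH^b  (allometric power law)
DBH^b = 50.1^2.51 = 18475.3507
W = 0.148 * 18475.3507 = 2734.4 kg

2734.4


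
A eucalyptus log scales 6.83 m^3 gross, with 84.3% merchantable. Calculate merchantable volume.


Formula: MV = V_total * (merchantable_pct / 100)
Merchantable fraction = 84.3% / 100 = 0.843
MV = 6.83 m^3 * 0.843 = 5.758 m^3

5.758


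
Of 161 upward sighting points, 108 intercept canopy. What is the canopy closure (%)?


Formula: Canopy closure = covered points / total points * 100
Closure = 108 / 161 * 100
Closure = 0.6708 * 100 = 67.1%

67.1


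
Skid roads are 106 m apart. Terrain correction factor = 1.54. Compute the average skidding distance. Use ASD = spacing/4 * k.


Formula: ASD = (spacing / 4) * correction
Uncorrected distance = spacing / 4 = 106 / 4 = 26.5 m
ASD = 26.5 * 1.54 = 41 m

41


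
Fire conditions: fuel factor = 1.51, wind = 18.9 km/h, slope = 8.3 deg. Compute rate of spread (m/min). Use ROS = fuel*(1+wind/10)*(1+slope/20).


Formula: ROS = fuel * (1 + wind/10) * (1 + slope/20)
Wind factor = 1 + 18.9/10 = 2.89
Slope factor = 1 + 8.3/20 = 1.415
ROS = 1.51 * 2.89 * 1.415 = 6.17 m/min

6.17


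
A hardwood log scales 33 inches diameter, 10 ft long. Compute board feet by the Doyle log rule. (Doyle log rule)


Doyle: BF = (D - 4)^2 * L / 16
Adjusted diameter = 33 - 4 = 29 in
(D-4)^2 = 29^2 = 841
BF = 841 * 10 / 16 = 526 BF

526


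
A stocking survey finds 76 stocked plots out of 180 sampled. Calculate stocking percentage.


Formula: Stocking % = stocked plots / total plots * 100
Stocking = 76 / 180 * 100
Stocking = 0.4222 * 100 = 42.2%

42.2


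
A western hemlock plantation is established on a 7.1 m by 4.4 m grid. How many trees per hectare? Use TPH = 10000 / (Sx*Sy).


Formula: TPH = 10000 m^2/ha / (spacing_x * spacing_y)
Area per tree = 7.1 m * 4.4 m = 31.24 m^2
TPH = 10000 / 31.24 = 320 trees/ha

320


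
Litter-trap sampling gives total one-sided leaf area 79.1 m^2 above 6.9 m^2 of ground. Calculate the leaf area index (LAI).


Formula: LAI = total leaf area / ground area  (dimensionless)
LAI = 79.1 m^2 / 6.9 m^2
LAI = 11.46

11.46


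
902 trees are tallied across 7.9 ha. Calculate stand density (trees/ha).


Formula: Stand Density = N_trees / Area_ha
Density = 902 trees / 7.9 ha
Density = 114 trees/ha

114


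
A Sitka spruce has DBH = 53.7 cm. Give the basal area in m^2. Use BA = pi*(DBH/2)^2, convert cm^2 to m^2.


Formula: BA = pi * (DBH/2)^2 / 10000  (cm^2 to m^2)
Radius = DBH/2 = 53.7/2 = 26.85 cm
BA = pi * 26.85^2 / 10000
   = 2264.8448 cm^2 / 10000
   = 0.2265 m^2

0.2265


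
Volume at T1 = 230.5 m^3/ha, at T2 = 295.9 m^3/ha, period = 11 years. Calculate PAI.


Formula: PAI = (V_T2 - V_T1) / (T2 - T1)
Volume increment = 295.9 - 230.5 = 65.4 m^3/ha
PAI = 65.4 / 11 = 5.95 m^3/ha/year

5.95


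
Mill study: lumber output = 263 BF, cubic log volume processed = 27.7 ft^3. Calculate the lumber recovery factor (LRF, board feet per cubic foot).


Formula: LRF = Lumber Output (BF) / Log Input (ft^3)
LRF = 263 BF / 27.7 ft^3
LRF = 9.49 BF/ft^3

9.49


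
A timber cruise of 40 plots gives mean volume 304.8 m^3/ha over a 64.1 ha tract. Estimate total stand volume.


Formula: Total Volume = Mean Volume per ha * Total Area
Total Volume = 304.8 m^3/ha * 64.1 ha
Total Volume = 19538 m^3

19538


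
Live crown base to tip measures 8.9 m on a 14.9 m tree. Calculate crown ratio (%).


Formula: Crown Ratio = (Crown Length / Total Height) * 100
CR = (8.9 m / 14.9 m) * 100
CR = 0.5973 * 100 = 59.7%

59.7


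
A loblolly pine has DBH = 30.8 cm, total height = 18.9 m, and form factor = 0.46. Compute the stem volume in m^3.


Formula: V = pi * (DBH/200)^2 * H * ff
Radius = DBH/200 = 30.8/200 = 0.154 m
Radius^2 = 0.154^2 = 0.023716 m^2
V = pi * 0.023716 * 18.9 * 0.46
V = 0.648 m^3

0.648


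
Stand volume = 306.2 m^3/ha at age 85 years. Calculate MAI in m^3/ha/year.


Formula: MAI = Total Volume / Stand Age
MAI = 306.2 m^3/ha / 85 years
MAI = 3.6 m^3/ha/year

3.6


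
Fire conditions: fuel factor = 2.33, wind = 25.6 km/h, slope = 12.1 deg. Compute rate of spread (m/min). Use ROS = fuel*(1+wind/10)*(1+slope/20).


Formula: ROS = fuel * (1 + wind/10) * (1 + slope/20)
Wind factor = 1 + 25.6/10 = 3.56
Slope factor = 1 + 12.1/20 = 1.605
ROS = 2.33 * 3.56 * 1.605 = 13.31 m/min

13.31


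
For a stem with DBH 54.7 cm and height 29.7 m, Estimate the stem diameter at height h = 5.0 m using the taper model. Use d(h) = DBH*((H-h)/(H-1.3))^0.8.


Taper: d(h) = DBH * ((H - h) / (H - 1.3))^0.8
Numerator = H - h = 29.7 - 5.0 = 24.7 m
Denominator = H - 1.3 = 29.7 - 1.3 = 28.4 m
Ratio = 24.7 / 28.4 = 0.86972
d = 54.7 * 0.86972^0.8 = 48.9 cm

48.9


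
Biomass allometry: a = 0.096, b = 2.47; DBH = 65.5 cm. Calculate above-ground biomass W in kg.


Formula: W = a * DBH^b  (allometric power law)
DBH^b = 65.5^2.47 = 30627.8147
W = 0.096 * 30627.8147 = 2940.3 kg

2940.3


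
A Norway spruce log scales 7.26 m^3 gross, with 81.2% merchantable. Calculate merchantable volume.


Formula: MV = V_total * (merchantable_pct / 100)
Merchantable fraction = 81.2% / 100 = 0.812
MV = 7.26 m^3 * 0.812 = 5.895 m^3

5.895


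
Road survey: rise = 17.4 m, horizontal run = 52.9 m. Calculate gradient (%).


Formula: Gradient = rise / run * 100
Gradient = 17.4 / 52.9 * 100 = 32.9%

32.9


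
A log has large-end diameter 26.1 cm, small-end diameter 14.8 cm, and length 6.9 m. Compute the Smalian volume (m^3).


Smalian: V = (A1 + A2)/2 * L,  A = pi*(D/200)^2
A1 = pi*(26.1/200)^2 = 0.053502 m^2
A2 = pi*(14.8/200)^2 = 0.017203 m^2
V = (0.053502+0.017203)/2*6.9 = 0.2439 m^3

0.2439


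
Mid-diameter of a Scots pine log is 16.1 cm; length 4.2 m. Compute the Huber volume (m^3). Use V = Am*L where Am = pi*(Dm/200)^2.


Huber: V = Am * L,  Am = pi*(Dm/200)^2
Am = pi*(16.1/200)^2 = 0.020358 m^2
V = 0.020358*4.2 = 0.0855 m^3

0.0855


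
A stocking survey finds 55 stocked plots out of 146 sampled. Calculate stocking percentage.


Formula: Stocking % = stocked plots / total plots * 100
Stocking = 55 / 146 * 100
Stocking = 0.3767 * 100 = 37.7%

37.7


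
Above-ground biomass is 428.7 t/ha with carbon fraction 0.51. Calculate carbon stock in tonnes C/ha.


Formula: Carbon Stock = Biomass * Carbon Fraction
C = 428.7 t/ha * 0.51
C = 218.6 t C/ha

218.6


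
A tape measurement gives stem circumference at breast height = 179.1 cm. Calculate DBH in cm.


Formula: DBH = C / pi
DBH = 179.1 / pi
pi = 3.14159...
DBH = 57.0 cm

57.0


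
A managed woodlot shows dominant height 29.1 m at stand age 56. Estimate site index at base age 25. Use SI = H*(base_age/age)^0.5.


Formula: SI = H_dom * (base_age / age)^0.5
Age ratio = 25 / 56 = 0.44643
sqrt(age_ratio) = 0.66815
SI = 29.1 * 0.66815 = 19.4 m

19.4


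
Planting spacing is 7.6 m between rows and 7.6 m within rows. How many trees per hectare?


Formula: TPH = 10000 m^2/ha / (spacing_x * spacing_y)
Area per tree = 7.6 m * 7.6 m = 57.76 m^2
TPH = 10000 / 57.76 = 173 trees/ha

173


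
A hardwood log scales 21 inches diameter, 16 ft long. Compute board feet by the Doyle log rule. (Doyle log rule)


Doyle: BF = (D - 4)^2 * L / 16
Adjusted diameter = 21 - 4 = 17 in
(D-4)^2 = 17^2 = 289
BF = 289 * 16 / 16 = 289 BF

289


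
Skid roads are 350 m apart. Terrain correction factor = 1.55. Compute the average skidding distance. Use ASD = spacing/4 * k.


Formula: ASD = (spacing / 4) * correction
Uncorrected distance = spacing / 4 = 350 / 4 = 87.5 m
ASD = 87.5 * 1.55 = 136 m

136


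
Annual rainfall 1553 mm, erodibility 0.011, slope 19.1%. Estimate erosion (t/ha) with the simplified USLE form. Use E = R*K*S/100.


Formula: E = R * K * S / 100  (simplified USLE)
R * K = 1553 * 0.011 = 17.083
E = 17.083 * 19.1 / 100 = 3.26 t/ha

3.26


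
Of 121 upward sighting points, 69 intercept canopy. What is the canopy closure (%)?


Formula: Canopy closure = covered points / total points * 100
Closure = 69 / 121 * 100
Closure = 0.5702 * 100 = 57.0%

57.0


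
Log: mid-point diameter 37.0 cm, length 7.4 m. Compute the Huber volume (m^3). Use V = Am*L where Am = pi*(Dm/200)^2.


Huber: V = Am * L,  Am = pi*(Dm/200)^2
Am = pi*(37.0/200)^2 = 0.107521 m^2
V = 0.107521*7.4 = 0.7957 m^3

0.7957


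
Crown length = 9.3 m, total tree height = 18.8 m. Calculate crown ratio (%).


Formula: Crown Ratio = (Crown Length / Total Height) * 100
CR = (9.3 m / 18.8 m) * 100
CR = 0.4947 * 100 = 49.5%

49.5


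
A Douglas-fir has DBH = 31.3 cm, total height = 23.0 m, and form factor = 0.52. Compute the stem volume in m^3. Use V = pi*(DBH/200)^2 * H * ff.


Formula: V = pi * (DBH/200)^2 * H * ff
Radius = DBH/200 = 31.3/200 = 0.1565 m
Radius^2 = 0.1565^2 = 0.02449225 m^2
V = pi * 0.02449225 * 23.0 * 0.52
V = 0.92 m^3

0.92


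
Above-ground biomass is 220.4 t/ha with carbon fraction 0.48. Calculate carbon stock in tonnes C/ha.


Formula: Carbon Stock = Biomass * Carbon Fraction
C = 220.4 t/ha * 0.48
C = 105.8 t C/ha

105.8


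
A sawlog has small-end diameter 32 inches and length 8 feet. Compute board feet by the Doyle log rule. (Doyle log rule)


Doyle: BF = (D - 4)^2 * L / 16
Adjusted diameter = 32 - 4 = 28 in
(D-4)^2 = 28^2 = 784
BF = 784 * 8 / 16 = 392 BF

392


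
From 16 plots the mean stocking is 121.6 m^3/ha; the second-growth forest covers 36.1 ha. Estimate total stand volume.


Formula: Total Volume = Mean Volume per ha * Total Area
Total Volume = 121.6 m^3/ha * 36.1 ha
Total Volume = 4390 m^3

4390


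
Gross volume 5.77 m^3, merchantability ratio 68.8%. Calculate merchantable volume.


Formula: MV = V_total * (merchantable_pct / 100)
Merchantable fraction = 68.8% / 100 = 0.688
MV = 5.77 m^3 * 0.688 = 3.97 m^3

3.97


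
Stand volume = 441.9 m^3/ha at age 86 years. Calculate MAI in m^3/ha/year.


Formula: MAI = Total Volume / Stand Age
MAI = 441.9 m^3/ha / 86 years
MAI = 5.14 m^3/ha/year

5.14


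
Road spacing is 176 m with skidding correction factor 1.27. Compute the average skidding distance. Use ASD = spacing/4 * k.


Formula: ASD = (spacing / 4) * correction
Uncorrected distance = spacing / 4 = 176 / 4 = 44 m
ASD = 44 * 1.27 = 56 m

56


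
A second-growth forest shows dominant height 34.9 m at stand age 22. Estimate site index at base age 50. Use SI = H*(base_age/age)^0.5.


Formula: SI = H_dom * (base_age / age)^0.5
Age ratio = 50 / 22 = 2.27273
sqrt(age_ratio) = 1.50756
SI = 34.9 * 1.50756 = 52.6 m

52.6


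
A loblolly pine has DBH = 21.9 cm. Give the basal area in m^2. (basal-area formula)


Formula: BA = pi * (DBH/2)^2 / 10000  (cm^2 to m^2)
Radius = DBH/2 = 21.9/2 = 10.95 cm
BA = pi * 10.95^2 / 10000
   = 376.6848 cm^2 / 10000
   = 0.0377 m^2

0.0377


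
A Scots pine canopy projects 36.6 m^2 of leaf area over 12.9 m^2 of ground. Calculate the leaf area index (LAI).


Formula: LAI = total leaf area / ground area  (dimensionless)
LAI = 36.6 m^2 / 12.9 m^2
LAI = 2.84

2.84


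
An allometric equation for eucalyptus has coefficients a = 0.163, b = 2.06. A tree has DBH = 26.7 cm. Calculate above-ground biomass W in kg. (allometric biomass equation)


Formula: W = a * DBH^b  (allometric power law)
DBH^b = 26.7^2.06 = 868.1868
W = 0.163 * 868.1868 = 141.5 kg

141.5


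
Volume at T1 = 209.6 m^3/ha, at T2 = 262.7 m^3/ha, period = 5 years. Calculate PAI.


Formula: PAI = (V_T2 - V_T1) / (T2 - T1)
Volume increment = 262.7 - 209.6 = 53.1 m^3/ha
PAI = 53.1 / 5 = 10.62 m^3/ha/year

10.62


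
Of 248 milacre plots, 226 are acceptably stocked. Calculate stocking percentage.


Formula: Stocking % = stocked plots / total plots * 100
Stocking = 226 / 248 * 100
Stocking = 0.9113 * 100 = 91.1%

91.1


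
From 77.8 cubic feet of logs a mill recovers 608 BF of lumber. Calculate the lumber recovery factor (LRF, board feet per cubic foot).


Formula: LRF = Lumber Output (BF) / Log Input (ft^3)
LRF = 608 BF / 77.8 ft^3
LRF = 7.81 BF/ft^3

7.81


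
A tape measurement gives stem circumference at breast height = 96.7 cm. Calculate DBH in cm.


Formula: DBH = C / pi
DBH = 96.7 / pi
pi = 3.14159...
DBH = 30.8 cm

30.8


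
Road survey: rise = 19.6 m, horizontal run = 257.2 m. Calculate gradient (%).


Formula: Gradient = rise / run * 100
Gradient = 19.6 / 257.2 * 100 = 7.6%

7.6


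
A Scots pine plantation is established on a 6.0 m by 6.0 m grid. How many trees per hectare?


Formula: TPH = 10000 m^2/ha / (spacing_x * spacing_y)
Area per tree = 6.0 m * 6.0 m = 36.0 m^2
TPH = 10000 / 36.0 = 278 trees/ha

278


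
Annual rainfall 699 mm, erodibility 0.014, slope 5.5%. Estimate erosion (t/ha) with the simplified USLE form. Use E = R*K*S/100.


Formula: E = R * K * S / 100  (simplified USLE)
R * K = 699 * 0.014 = 9.786
E = 9.786 * 5.5 / 100 = 0.54 t/ha

0.54


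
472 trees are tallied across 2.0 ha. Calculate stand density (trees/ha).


Formula: Stand Density = N_trees / Area_ha
Density = 472 trees / 2.0 ha
Density = 236 trees/ha

236


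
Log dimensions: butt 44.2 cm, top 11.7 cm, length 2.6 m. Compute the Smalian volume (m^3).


Smalian: V = (A1 + A2)/2 * L,  A = pi*(D/200)^2
A1 = pi*(44.2/200)^2 = 0.153439 m^2
A2 = pi*(11.7/200)^2 = 0.010751 m^2
V = (0.153439+0.010751)/2*2.6 = 0.2134 m^3

0.2134


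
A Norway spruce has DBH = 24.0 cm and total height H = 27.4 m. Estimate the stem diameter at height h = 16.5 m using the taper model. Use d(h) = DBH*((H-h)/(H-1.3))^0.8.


Taper: d(h) = DBH * ((H - h) / (H - 1.3))^0.8
Numerator = H - h = 27.4 - 16.5 = 10.9 m
Denominator = H - 1.3 = 27.4 - 1.3 = 26.1 m
Ratio = 10.9 / 26.1 = 0.41762
d = 24.0 * 0.41762^0.8 = 11.9 cm

11.9


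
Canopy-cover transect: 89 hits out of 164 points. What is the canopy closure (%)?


Formula: Canopy closure = covered points / total points * 100
Closure = 89 / 164 * 100
Closure = 0.5427 * 100 = 54.3%

54.3


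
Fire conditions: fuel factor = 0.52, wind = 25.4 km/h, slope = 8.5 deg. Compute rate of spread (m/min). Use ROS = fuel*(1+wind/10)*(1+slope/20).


Formula: ROS = fuel * (1 + wind/10) * (1 + slope/20)
Wind factor = 1 + 25.4/10 = 3.54
Slope factor = 1 + 8.5/20 = 1.425
ROS = 0.52 * 3.54 * 1.425 = 2.62 m/min

2.62


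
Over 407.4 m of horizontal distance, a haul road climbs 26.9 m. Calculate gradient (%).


Formula: Gradient = rise / run * 100
Gradient = 26.9 / 407.4 * 100 = 6.6%

6.6


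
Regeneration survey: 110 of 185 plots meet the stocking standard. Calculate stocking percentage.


Formula: Stocking % = stocked plots / total plots * 100
Stocking = 110 / 185 * 100
Stocking = 0.5946 * 100 = 59.5%

59.5


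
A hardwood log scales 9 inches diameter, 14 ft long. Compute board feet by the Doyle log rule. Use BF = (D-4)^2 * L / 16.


Doyle: BF = (D - 4)^2 * L / 16
Adjusted diameter = 9 - 4 = 5 in
(D-4)^2 = 5^2 = 25
BF = 25 * 14 / 16 = 22 BF

22


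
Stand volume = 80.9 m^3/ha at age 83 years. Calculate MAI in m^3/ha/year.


Formula: MAI = Total Volume / Stand Age
MAI = 80.9 m^3/ha / 83 years
MAI = 0.97 m^3/ha/year

0.97


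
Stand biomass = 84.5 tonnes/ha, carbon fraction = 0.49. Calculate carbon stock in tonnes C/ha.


Formula: Carbon Stock = Biomass * Carbon Fraction
C = 84.5 t/ha * 0.49
C = 41.4 t C/ha

41.4


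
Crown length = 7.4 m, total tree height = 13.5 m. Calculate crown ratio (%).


Formula: Crown Ratio = (Crown Length / Total Height) * 100
CR = (7.4 m / 13.5 m) * 100
CR = 0.5481 * 100 = 54.8%

54.8


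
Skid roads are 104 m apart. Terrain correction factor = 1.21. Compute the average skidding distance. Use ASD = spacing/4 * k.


Formula: ASD = (spacing / 4) * correction
Uncorrected distance = spacing / 4 = 104 / 4 = 26 m
ASD = 26 * 1.21 = 31 m

31


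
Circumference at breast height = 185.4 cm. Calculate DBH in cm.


Formula: DBH = C / pi
DBH = 185.4 / pi
pi = 3.14159...
DBH = 59.0 cm

59.0


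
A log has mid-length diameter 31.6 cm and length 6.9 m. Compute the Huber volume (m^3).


Huber: V = Am * L,  Am = pi*(Dm/200)^2
Am = pi*(31.6/200)^2 = 0.078427 m^2
V = 0.078427*6.9 = 0.5411 m^3

0.5411


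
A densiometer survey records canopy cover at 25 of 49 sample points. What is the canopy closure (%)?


Formula: Canopy closure = covered points / total points * 100
Closure = 25 / 49 * 100
Closure = 0.5102 * 100 = 51.0%

51.0


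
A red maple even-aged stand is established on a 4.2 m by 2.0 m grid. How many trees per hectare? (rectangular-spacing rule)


Formula: TPH = 10000 m^2/ha / (spacing_x * spacing_y)
Area per tree = 4.2 m * 2.0 m = 8.4 m^2
TPH = 10000 / 8.4 = 1190 trees/ha

1190


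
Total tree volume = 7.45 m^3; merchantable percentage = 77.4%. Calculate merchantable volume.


Formula: MV = V_total * (merchantable_pct / 100)
Merchantable fraction = 77.4% / 100 = 0.774
MV = 7.45 m^3 * 0.774 = 5.766 m^3

5.766


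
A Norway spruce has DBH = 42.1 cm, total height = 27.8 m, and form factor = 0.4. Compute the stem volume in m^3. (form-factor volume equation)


Formula: V = pi * (DBH/200)^2 * H * ff
Radius = DBH/200 = 42.1/200 = 0.2105 m
Radius^2 = 0.2105^2 = 0.04431025 m^2
V = pi * 0.04431025 * 27.8 * 0.4
V = 1.548 m^3

1.548


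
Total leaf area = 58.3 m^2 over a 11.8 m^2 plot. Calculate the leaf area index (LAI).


Formula: LAI = total leaf area / ground area  (dimensionless)
LAI = 58.3 m^2 / 11.8 m^2
LAI = 4.94

4.94


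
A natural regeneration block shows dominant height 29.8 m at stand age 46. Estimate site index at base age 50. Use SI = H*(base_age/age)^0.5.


Formula: SI = H_dom * (base_age / age)^0.5
Age ratio = 50 / 46 = 1.08696
sqrt(age_ratio) = 1.04257
SI = 29.8 * 1.04257 = 31.1 m

31.1


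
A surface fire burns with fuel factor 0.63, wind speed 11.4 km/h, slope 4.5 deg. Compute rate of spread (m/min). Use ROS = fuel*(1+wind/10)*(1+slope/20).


Formula: ROS = fuel * (1 + wind/10) * (1 + slope/20)
Wind factor = 1 + 11.4/10 = 2.14
Slope factor = 1 + 4.5/20 = 1.225
ROS = 0.63 * 2.14 * 1.225 = 1.65 m/min

1.65


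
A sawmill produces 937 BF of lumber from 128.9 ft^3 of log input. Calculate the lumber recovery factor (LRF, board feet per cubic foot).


Formula: LRF = Lumber Output (BF) / Log Input (ft^3)
LRF = 937 BF / 128.9 ft^3
LRF = 7.27 BF/ft^3

7.27


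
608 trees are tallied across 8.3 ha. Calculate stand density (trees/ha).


Formula: Stand Density = N_trees / Area_ha
Density = 608 trees / 8.3 ha
Density = 73 trees/ha

73


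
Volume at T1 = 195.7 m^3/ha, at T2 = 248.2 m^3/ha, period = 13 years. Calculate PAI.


Formula: PAI = (V_T2 - V_T1) / (T2 - T1)
Volume increment = 248.2 - 195.7 = 52.5 m^3/ha
PAI = 52.5 / 13 = 4.04 m^3/ha/year

4.04


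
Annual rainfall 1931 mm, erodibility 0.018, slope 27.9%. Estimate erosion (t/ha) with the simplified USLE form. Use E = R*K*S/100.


Formula: E = R * K * S / 100  (simplified USLE)
R * K = 1931 * 0.018 = 34.758
E = 34.758 * 27.9 / 100 = 9.7 t/ha

9.7


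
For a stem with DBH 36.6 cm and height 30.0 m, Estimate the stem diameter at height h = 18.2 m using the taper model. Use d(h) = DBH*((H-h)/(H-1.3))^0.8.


Taper: d(h) = DBH * ((H - h) / (H - 1.3))^0.8
Numerator = H - h = 30.0 - 18.2 = 11.8 m
Denominator = H - 1.3 = 30.0 - 1.3 = 28.7 m
Ratio = 11.8 / 28.7 = 0.41115
d = 36.6 * 0.41115^0.8 = 18.0 cm

18.0


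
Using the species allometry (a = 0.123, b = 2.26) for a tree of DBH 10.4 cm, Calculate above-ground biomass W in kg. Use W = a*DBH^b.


Formula: W = a * DBH^b  (allometric power law)
DBH^b = 10.4^2.26 = 198.8362
W = 0.123 * 198.8362 = 24.5 kg

24.5


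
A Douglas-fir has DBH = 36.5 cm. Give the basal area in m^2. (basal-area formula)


Formula: BA = pi * (DBH/2)^2 / 10000  (cm^2 to m^2)
Radius = DBH/2 = 36.5/2 = 18.25 cm
BA = pi * 18.25^2 / 10000
   = 1046.3467 cm^2 / 10000
   = 0.1046 m^2

0.1046


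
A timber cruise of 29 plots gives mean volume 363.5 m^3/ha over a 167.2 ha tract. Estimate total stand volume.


Formula: Total Volume = Mean Volume per ha * Total Area
Total Volume = 363.5 m^3/ha * 167.2 ha
Total Volume = 60777 m^3

60777


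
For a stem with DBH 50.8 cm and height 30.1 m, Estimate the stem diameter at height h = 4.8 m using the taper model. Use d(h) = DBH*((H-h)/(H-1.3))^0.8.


Taper: d(h) = DBH * ((H - h) / (H - 1.3))^0.8
Numerator = H - h = 30.1 - 4.8 = 25.3 m
Denominator = H - 1.3 = 30.1 - 1.3 = 28.8 m
Ratio = 25.3 / 28.8 = 0.87847
d = 50.8 * 0.87847^0.8 = 45.8 cm

45.8


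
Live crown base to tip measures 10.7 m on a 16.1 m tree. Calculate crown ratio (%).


Formula: Crown Ratio = (Crown Length / Total Height) * 100
CR = (10.7 m / 16.1 m) * 100
CR = 0.6646 * 100 = 66.5%

66.5


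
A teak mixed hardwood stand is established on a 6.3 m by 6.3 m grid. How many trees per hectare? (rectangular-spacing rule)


Formula: TPH = 10000 m^2/ha / (spacing_x * spacing_y)
Area per tree = 6.3 m * 6.3 m = 39.69 m^2
TPH = 10000 / 39.69 = 252 trees/ha

252


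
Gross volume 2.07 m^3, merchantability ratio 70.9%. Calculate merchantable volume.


Formula: MV = V_total * (merchantable_pct / 100)
Merchantable fraction = 70.9% / 100 = 0.709
MV = 2.07 m^3 * 0.709 = 1.468 m^3

1.468


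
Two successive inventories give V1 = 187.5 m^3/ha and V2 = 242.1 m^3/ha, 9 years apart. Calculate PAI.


Formula: PAI = (V_T2 - V_T1) / (T2 - T1)
Volume increment = 242.1 - 187.5 = 54.6 m^3/ha
PAI = 54.6 / 9 = 6.07 m^3/ha/year

6.07


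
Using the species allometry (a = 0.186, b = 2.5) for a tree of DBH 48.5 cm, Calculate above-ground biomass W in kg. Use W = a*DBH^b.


Formula: W = a * DBH^b  (allometric power law)
DBH^b = 48.5^2.5 = 16381.5257
W = 0.186 * 16381.5257 = 3047.0 kg

3047.0


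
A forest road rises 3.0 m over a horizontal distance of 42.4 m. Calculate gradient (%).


Formula: Gradient = rise / run * 100
Gradient = 3.0 / 42.4 * 100 = 7.1%

7.1


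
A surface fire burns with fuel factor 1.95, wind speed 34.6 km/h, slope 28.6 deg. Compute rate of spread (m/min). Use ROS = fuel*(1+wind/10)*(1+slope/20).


Formula: ROS = fuel * (1 + wind/10) * (1 + slope/20)
Wind factor = 1 + 34.6/10 = 4.46
Slope factor = 1 + 28.6/20 = 2.43
ROS = 1.95 * 4.46 * 2.43 = 21.13 m/min

21.13


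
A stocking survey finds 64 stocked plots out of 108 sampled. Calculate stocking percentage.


Formula: Stocking % = stocked plots / total plots * 100
Stocking = 64 / 108 * 100
Stocking = 0.5926 * 100 = 59.3%

59.3


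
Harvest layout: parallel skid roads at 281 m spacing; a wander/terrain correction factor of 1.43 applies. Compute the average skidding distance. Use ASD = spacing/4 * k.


Formula: ASD = (spacing / 4) * correction
Uncorrected distance = spacing / 4 = 281 / 4 = 70.25 m
ASD = 70.25 * 1.43 = 100 m

100


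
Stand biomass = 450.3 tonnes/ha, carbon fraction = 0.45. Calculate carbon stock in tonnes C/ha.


Formula: Carbon Stock = Biomass * Carbon Fraction
C = 450.3 t/ha * 0.45
C = 202.6 t C/ha

202.6


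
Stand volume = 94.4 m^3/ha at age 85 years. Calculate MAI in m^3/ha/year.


Formula: MAI = Total Volume / Stand Age
MAI = 94.4 m^3/ha / 85 years
MAI = 1.11 m^3/ha/year

1.11
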